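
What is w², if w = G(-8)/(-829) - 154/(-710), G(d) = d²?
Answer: 1690278769/86609547025 ≈ 0.019516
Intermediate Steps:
w = 41113/294295 (w = (-8)²/(-829) - 154/(-710) = 64*(-1/829) - 154*(-1/710) = -64/829 + 77/355 = 41113/294295 ≈ 0.13970)
w² = (41113/294295)² = 1690278769/86609547025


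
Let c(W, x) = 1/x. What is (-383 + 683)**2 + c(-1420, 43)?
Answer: 3870001/43 ≈ 90000.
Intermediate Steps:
(-383 + 683)**2 + c(-1420, 43) = (-383 + 683)**2 + 1/43 = 300**2 + 1/43 = 90000 + 1/43 = 3870001/43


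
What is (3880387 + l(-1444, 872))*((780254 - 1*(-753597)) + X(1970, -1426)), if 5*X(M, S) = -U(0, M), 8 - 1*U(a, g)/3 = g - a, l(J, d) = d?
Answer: 29789210082519/5 ≈ 5.9578e+12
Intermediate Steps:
U(a, g) = 24 - 3*g + 3*a (U(a, g) = 24 - 3*(g - a) = 24 + (-3*g + 3*a) = 24 - 3*g + 3*a)
X(M, S) = -24/5 + 3*M/5 (X(M, S) = (-(24 - 3*M + 3*0))/5 = (-(24 - 3*M + 0))/5 = (-(24 - 3*M))/5 = (-24 + 3*M)/5 = -24/5 + 3*M/5)
(3880387 + l(-1444, 872))*((780254 - 1*(-753597)) + X(1970, -1426)) = (3880387 + 872)*((780254 - 1*(-753597)) + (-24/5 + (⅗)*1970)) = 3881259*((780254 + 753597) + (-24/5 + 1182)) = 3881259*(1533851 + 5886/5) = 3881259*(7675141/5) = 29789210082519/5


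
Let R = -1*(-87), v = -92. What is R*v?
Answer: -8004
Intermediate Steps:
R = 87
R*v = 87*(-92) = -8004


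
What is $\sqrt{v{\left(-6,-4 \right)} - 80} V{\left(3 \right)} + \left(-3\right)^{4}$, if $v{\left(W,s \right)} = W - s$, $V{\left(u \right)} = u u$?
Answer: $81 + 9 i \sqrt{82} \approx 81.0 + 81.498 i$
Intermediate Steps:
$V{\left(u \right)} = u^{2}$
$\sqrt{v{\left(-6,-4 \right)} - 80} V{\left(3 \right)} + \left(-3\right)^{4} = \sqrt{\left(-6 - -4\right) - 80} \cdot 3^{2} + \left(-3\right)^{4} = \sqrt{\left(-6 + 4\right) - 80} \cdot 9 + 81 = \sqrt{-2 - 80} \cdot 9 + 81 = \sqrt{-82} \cdot 9 + 81 = i \sqrt{82} \cdot 9 + 81 = 9 i \sqrt{82} + 81 = 81 + 9 i \sqrt{82}$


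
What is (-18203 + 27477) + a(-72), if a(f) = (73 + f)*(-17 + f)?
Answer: 9185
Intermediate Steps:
a(f) = (-17 + f)*(73 + f)
(-18203 + 27477) + a(-72) = (-18203 + 27477) + (-1241 + (-72)² + 56*(-72)) = 9274 + (-1241 + 5184 - 4032) = 9274 - 89 = 9185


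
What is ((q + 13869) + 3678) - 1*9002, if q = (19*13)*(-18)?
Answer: 4099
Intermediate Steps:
q = -4446 (q = 247*(-18) = -4446)
((q + 13869) + 3678) - 1*9002 = ((-4446 + 13869) + 3678) - 1*9002 = (9423 + 3678) - 9002 = 13101 - 9002 = 4099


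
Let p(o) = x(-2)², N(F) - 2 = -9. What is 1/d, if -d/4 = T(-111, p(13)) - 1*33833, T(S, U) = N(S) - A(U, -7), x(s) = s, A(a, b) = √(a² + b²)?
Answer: 1692/229029107 - √65/4580582140 ≈ 7.3859e-6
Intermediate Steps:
N(F) = -7 (N(F) = 2 - 9 = -7)
p(o) = 4 (p(o) = (-2)² = 4)
T(S, U) = -7 - √(49 + U²) (T(S, U) = -7 - √(U² + (-7)²) = -7 - √(U² + 49) = -7 - √(49 + U²))
d = 135360 + 4*√65 (d = -4*((-7 - √(49 + 4²)) - 1*33833) = -4*((-7 - √(49 + 16)) - 33833) = -4*((-7 - √65) - 33833) = -4*(-33840 - √65) = 135360 + 4*√65 ≈ 1.3539e+5)
1/d = 1/(135360 + 4*√65)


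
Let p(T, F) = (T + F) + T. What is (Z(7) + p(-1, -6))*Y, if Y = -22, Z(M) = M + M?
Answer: -132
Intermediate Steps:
Z(M) = 2*M
p(T, F) = F + 2*T (p(T, F) = (F + T) + T = F + 2*T)
(Z(7) + p(-1, -6))*Y = (2*7 + (-6 + 2*(-1)))*(-22) = (14 + (-6 - 2))*(-22) = (14 - 8)*(-22) = 6*(-22) = -132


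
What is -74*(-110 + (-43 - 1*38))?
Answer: 14134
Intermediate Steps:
-74*(-110 + (-43 - 1*38)) = -74*(-110 + (-43 - 38)) = -74*(-110 - 81) = -74*(-191) = 14134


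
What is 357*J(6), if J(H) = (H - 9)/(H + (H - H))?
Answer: -357/2 ≈ -178.50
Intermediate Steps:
J(H) = (-9 + H)/H (J(H) = (-9 + H)/(H + 0) = (-9 + H)/H)
357*J(6) = 357*((-9 + 6)/6) = 357*((1/6)*(-3)) = 357*(-1/2) = -357/2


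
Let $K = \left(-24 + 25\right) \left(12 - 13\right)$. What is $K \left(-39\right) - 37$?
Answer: $2$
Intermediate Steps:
$K = -1$ ($K = 1 \left(-1\right) = -1$)
$K \left(-39\right) - 37 = \left(-1\right) \left(-39\right) - 37 = 39 - 37 = 2$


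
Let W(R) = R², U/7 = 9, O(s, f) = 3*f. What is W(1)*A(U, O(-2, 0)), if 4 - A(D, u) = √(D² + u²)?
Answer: -59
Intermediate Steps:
U = 63 (U = 7*9 = 63)
A(D, u) = 4 - √(D² + u²)
W(1)*A(U, O(-2, 0)) = 1²*(4 - √(63² + (3*0)²)) = 1*(4 - √(3969 + 0²)) = 1*(4 - √(3969 + 0)) = 1*(4 - √3969) = 1*(4 - 1*63) = 1*(4 - 63) = 1*(-59) = -59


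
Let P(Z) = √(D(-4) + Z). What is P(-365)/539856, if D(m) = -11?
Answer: I*√94/269928 ≈ 3.5918e-5*I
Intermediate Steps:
P(Z) = √(-11 + Z)
P(-365)/539856 = √(-11 - 365)/539856 = √(-376)*(1/539856) = (2*I*√94)*(1/539856) = I*√94/269928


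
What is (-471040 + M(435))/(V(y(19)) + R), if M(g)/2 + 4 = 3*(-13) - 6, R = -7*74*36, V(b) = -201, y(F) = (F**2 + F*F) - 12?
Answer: 157046/6283 ≈ 24.995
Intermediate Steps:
y(F) = -12 + 2*F**2 (y(F) = (F**2 + F**2) - 12 = 2*F**2 - 12 = -12 + 2*F**2)
R = -18648 (R = -518*36 = -18648)
M(g) = -98 (M(g) = -8 + 2*(3*(-13) - 6) = -8 + 2*(-39 - 6) = -8 + 2*(-45) = -8 - 90 = -98)
(-471040 + M(435))/(V(y(19)) + R) = (-471040 - 98)/(-201 - 18648) = -471138/(-18849) = -471138*(-1/18849) = 157046/6283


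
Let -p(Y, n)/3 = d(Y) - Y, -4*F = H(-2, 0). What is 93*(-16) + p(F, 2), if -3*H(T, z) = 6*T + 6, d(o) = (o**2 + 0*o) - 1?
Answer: -5949/4 ≈ -1487.3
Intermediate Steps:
d(o) = -1 + o**2 (d(o) = (o**2 + 0) - 1 = o**2 - 1 = -1 + o**2)
H(T, z) = -2 - 2*T (H(T, z) = -(6*T + 6)/3 = -(6 + 6*T)/3 = -2 - 2*T)
F = -1/2 (F = -(-2 - 2*(-2))/4 = -(-2 + 4)/4 = -1/4*2 = -1/2 ≈ -0.50000)
p(Y, n) = 3 - 3*Y**2 + 3*Y (p(Y, n) = -3*((-1 + Y**2) - Y) = -3*(-1 + Y**2 - Y) = 3 - 3*Y**2 + 3*Y)
93*(-16) + p(F, 2) = 93*(-16) + (3 - 3*(-1/2)**2 + 3*(-1/2)) = -1488 + (3 - 3*1/4 - 3/2) = -1488 + (3 - 3/4 - 3/2) = -1488 + 3/4 = -5949/4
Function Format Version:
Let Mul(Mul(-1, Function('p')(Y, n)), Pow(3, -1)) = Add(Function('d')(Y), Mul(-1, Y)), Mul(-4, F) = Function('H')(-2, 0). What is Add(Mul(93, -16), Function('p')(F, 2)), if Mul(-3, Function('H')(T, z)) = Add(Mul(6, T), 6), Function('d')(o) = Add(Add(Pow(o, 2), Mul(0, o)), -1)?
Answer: Rational(-5949, 4) ≈ -1487.3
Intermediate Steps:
Function('d')(o) = Add(-1, Pow(o, 2)) (Function('d')(o) = Add(Add(Pow(o, 2), 0), -1) = Add(Pow(o, 2), -1) = Add(-1, Pow(o, 2)))
Function('H')(T, z) = Add(-2, Mul(-2, T)) (Function('H')(T, z) = Mul(Rational(-1, 3), Add(Mul(6, T), 6)) = Mul(Rational(-1, 3), Add(6, Mul(6, T))) = Add(-2, Mul(-2, T)))
F = Rational(-1, 2) (F = Mul(Rational(-1, 4), Add(-2, Mul(-2, -2))) = Mul(Rational(-1, 4), Add(-2, 4)) = Mul(Rational(-1, 4), 2) = Rational(-1, 2) ≈ -0.50000)
Function('p')(Y, n) = Add(3, Mul(-3, Pow(Y, 2)), Mul(3, Y)) (Function('p')(Y, n) = Mul(-3, Add(Add(-1, Pow(Y, 2)), Mul(-1, Y))) = Mul(-3, Add(-1, Pow(Y, 2), Mul(-1, Y))) = Add(3, Mul(-3, Pow(Y, 2)), Mul(3, Y)))
Add(Mul(93, -16), Function('p')(F, 2)) = Add(Mul(93, -16), Add(3, Mul(-3, Pow(Rational(-1, 2), 2)), Mul(3, Rational(-1, 2)))) = Add(-1488, Add(3, Mul(-3, Rational(1, 4)), Rational(-3, 2))) = Add(-1488, Add(3, Rational(-3, 4), Rational(-3, 2))) = Add(-1488, Rational(3, 4)) = Rational(-5949, 4)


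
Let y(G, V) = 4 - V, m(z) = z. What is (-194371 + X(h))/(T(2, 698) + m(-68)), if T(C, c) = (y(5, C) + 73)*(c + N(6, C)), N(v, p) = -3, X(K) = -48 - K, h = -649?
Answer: -193770/52057 ≈ -3.7223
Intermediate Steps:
T(C, c) = (-3 + c)*(77 - C) (T(C, c) = ((4 - C) + 73)*(c - 3) = (77 - C)*(-3 + c) = (-3 + c)*(77 - C))
(-194371 + X(h))/(T(2, 698) + m(-68)) = (-194371 + (-48 - 1*(-649)))/((-231 + 3*2 + 77*698 - 1*2*698) - 68) = (-194371 + (-48 + 649))/((-231 + 6 + 53746 - 1396) - 68) = (-194371 + 601)/(52125 - 68) = -193770/52057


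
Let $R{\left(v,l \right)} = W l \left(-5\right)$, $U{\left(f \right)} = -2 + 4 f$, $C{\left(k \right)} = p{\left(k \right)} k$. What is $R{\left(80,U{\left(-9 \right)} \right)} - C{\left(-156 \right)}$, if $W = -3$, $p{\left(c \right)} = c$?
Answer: $-24906$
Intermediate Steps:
$C{\left(k \right)} = k^{2}$ ($C{\left(k \right)} = k k = k^{2}$)
$R{\left(v,l \right)} = 15 l$ ($R{\left(v,l \right)} = - 3 l \left(-5\right) = 15 l$)
$R{\left(80,U{\left(-9 \right)} \right)} - C{\left(-156 \right)} = 15 \left(-2 + 4 \left(-9\right)\right) - \left(-156\right)^{2} = 15 \left(-2 - 36\right) - 24336 = 15 \left(-38\right) - 24336 = -570 - 24336 = -24906$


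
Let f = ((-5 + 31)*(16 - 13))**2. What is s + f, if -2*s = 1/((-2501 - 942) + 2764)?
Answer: 8262073/1358 ≈ 6084.0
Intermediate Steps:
s = 1/1358 (s = -1/(2*((-2501 - 942) + 2764)) = -1/(2*(-3443 + 2764)) = -1/2/(-679) = -1/2*(-1/679) = 1/1358 ≈ 0.00073638)
f = 6084 (f = (26*3)**2 = 78**2 = 6084)
s + f = 1/1358 + 6084 = 8262073/1358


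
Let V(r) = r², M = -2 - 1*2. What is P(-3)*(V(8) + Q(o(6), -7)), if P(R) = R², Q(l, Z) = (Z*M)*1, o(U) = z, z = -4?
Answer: 828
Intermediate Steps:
M = -4 (M = -2 - 2 = -4)
o(U) = -4
Q(l, Z) = -4*Z (Q(l, Z) = (Z*(-4))*1 = -4*Z*1 = -4*Z)
P(-3)*(V(8) + Q(o(6), -7)) = (-3)²*(8² - 4*(-7)) = 9*(64 + 28) = 9*92 = 828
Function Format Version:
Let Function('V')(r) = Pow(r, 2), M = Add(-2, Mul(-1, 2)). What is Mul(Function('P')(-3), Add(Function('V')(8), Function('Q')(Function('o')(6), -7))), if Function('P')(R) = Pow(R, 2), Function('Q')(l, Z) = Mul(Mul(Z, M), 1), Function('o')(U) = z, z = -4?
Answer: 828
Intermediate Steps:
M = -4 (M = Add(-2, -2) = -4)
Function('o')(U) = -4
Function('Q')(l, Z) = Mul(-4, Z) (Function('Q')(l, Z) = Mul(Mul(Z, -4), 1) = Mul(Mul(-4, Z), 1) = Mul(-4, Z))
Mul(Function('P')(-3), Add(Function('V')(8), Function('Q')(Function('o')(6), -7))) = Mul(Pow(-3, 2), Add(Pow(8, 2), Mul(-4, -7))) = Mul(9, Add(64, 28)) = Mul(9, 92) = 828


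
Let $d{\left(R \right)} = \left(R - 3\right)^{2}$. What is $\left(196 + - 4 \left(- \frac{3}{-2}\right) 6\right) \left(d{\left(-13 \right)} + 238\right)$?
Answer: $79040$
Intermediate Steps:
$d{\left(R \right)} = \left(-3 + R\right)^{2}$
$\left(196 + - 4 \left(- \frac{3}{-2}\right) 6\right) \left(d{\left(-13 \right)} + 238\right) = \left(196 + - 4 \left(- \frac{3}{-2}\right) 6\right) \left(\left(-3 - 13\right)^{2} + 238\right) = \left(196 + - 4 \left(\left(-3\right) \left(- \frac{1}{2}\right)\right) 6\right) \left(\left(-16\right)^{2} + 238\right) = \left(196 + \left(-4\right) \frac{3}{2} \cdot 6\right) \left(256 + 238\right) = \left(196 - 36\right) 494 = 160 \cdot 494 = 79040$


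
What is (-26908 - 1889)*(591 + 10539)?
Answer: -320510610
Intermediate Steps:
(-26908 - 1889)*(591 + 10539) = -28797*11130 = -320510610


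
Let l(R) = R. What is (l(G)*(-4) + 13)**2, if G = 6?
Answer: 121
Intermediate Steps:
(l(G)*(-4) + 13)**2 = (6*(-4) + 13)**2 = (-24 + 13)**2 = (-11)**2 = 121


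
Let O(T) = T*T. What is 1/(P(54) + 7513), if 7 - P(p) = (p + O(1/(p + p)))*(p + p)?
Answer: 108/182303 ≈ 0.00059242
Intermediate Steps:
O(T) = T**2
P(p) = 7 - 2*p*(p + 1/(4*p**2)) (P(p) = 7 - (p + (1/(p + p))**2)*(p + p) = 7 - (p + (1/(2*p))**2)*2*p = 7 - (p + 1/(4*p**2))*2*p = 7 - 2*p*(p + 1/(4*p**2)))
1/(P(54) + 7513) = 1/((7 - 2*54**2 - 1/2/54) + 7513) = 1/((7 - 2*2916 - 1/2*1/54) + 7513) = 1/((7 - 5832 - 1/108) + 7513) = 1/(-629101/108 + 7513) = 1/(182303/108) = 108/182303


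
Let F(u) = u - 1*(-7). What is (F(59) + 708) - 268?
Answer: 506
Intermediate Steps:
F(u) = 7 + u (F(u) = u + 7 = 7 + u)
(F(59) + 708) - 268 = ((7 + 59) + 708) - 268 = (66 + 708) - 268 = 774 - 268 = 506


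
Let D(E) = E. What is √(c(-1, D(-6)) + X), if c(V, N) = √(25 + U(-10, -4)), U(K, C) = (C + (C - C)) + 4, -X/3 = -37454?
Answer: √112367 ≈ 335.21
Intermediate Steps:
X = 112362 (X = -3*(-37454) = 112362)
U(K, C) = 4 + C (U(K, C) = (C + 0) + 4 = C + 4 = 4 + C)
c(V, N) = 5 (c(V, N) = √(25 + (4 - 4)) = √(25 + 0) = √25 = 5)
√(c(-1, D(-6)) + X) = √(5 + 112362) = √112367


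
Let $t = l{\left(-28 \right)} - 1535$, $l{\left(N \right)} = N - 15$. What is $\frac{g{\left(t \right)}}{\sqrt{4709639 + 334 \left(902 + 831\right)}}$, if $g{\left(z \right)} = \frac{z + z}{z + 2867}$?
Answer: $- \frac{3156 \sqrt{5288461}}{6816826229} \approx -0.0010647$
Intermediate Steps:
$l{\left(N \right)} = -15 + N$
$t = -1578$ ($t = \left(-15 - 28\right) - 1535 = -43 - 1535 = -1578$)
$g{\left(z \right)} = \frac{2 z}{2867 + z}$
$\frac{g{\left(t \right)}}{\sqrt{4709639 + 334 \left(902 + 831\right)}} = \frac{2 \left(-1578\right) \frac{1}{2867 - 1578}}{\sqrt{4709639 + 334 \left(902 + 831\right)}} = \frac{2 \left(-1578\right) \frac{1}{1289}}{\sqrt{4709639 + 334 \cdot 1733}} = \frac{2 \left(-1578\right) \frac{1}{1289}}{\sqrt{4709639 + 578822}} = - \frac{3156}{1289 \sqrt{5288461}} = - \frac{3156 \frac{\sqrt{5288461}}{5288461}}{1289} = - \frac{3156 \sqrt{5288461}}{6816826229}$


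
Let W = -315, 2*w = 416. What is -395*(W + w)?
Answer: 42265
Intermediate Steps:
w = 208 (w = (1/2)*416 = 208)
-395*(W + w) = -395*(-315 + 208) = -395*(-107) = 42265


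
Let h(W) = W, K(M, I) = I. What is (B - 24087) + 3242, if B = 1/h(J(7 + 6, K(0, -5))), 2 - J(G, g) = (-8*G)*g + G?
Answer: -11068696/531 ≈ -20845.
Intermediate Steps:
J(G, g) = 2 - G + 8*G*g (J(G, g) = 2 - ((-8*G)*g + G) = 2 - (-8*G*g + G) = 2 - (G - 8*G*g) = 2 + (-G + 8*G*g) = 2 - G + 8*G*g)
B = -1/531 (B = 1/(2 - (7 + 6) + 8*(7 + 6)*(-5)) = 1/(2 - 1*13 + 8*13*(-5)) = 1/(2 - 13 - 520) = 1/(-531) = -1/531 ≈ -0.0018832)
(B - 24087) + 3242 = (-1/531 - 24087) + 3242 = -12790198/531 + 3242 = -11068696/531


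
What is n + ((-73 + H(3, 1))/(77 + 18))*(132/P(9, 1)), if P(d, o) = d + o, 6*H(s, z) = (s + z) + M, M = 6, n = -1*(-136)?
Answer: 59892/475 ≈ 126.09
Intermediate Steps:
n = 136
H(s, z) = 1 + s/6 + z/6 (H(s, z) = ((s + z) + 6)/6 = (6 + s + z)/6 = 1 + s/6 + z/6)
n + ((-73 + H(3, 1))/(77 + 18))*(132/P(9, 1)) = 136 + ((-73 + (1 + (1/6)*3 + (1/6)*1))/(77 + 18))*(132/(9 + 1)) = 136 + ((-73 + (1 + 1/2 + 1/6))/95)*(132/10) = 136 + ((-73 + 5/3)*(1/95))*(132*(1/10)) = 136 - 214/3*1/95*(66/5) = 136 - 214/285*66/5 = 136 - 4708/475 = 59892/475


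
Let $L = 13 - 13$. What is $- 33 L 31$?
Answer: $0$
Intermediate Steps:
$L = 0$
$- 33 L 31 = \left(-33\right) 0 \cdot 31 = 0 \cdot 31 = 0$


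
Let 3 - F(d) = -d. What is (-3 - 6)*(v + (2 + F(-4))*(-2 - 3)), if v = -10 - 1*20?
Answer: 315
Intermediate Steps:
F(d) = 3 + d (F(d) = 3 - (-1)*d = 3 + d)
v = -30 (v = -10 - 20 = -30)
(-3 - 6)*(v + (2 + F(-4))*(-2 - 3)) = (-3 - 6)*(-30 + (2 + (3 - 4))*(-2 - 3)) = -9*(-30 + (2 - 1)*(-5)) = -9*(-30 + 1*(-5)) = -9*(-30 - 5) = -9*(-35) = 315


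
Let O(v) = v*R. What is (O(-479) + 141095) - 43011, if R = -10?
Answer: 102874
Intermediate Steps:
O(v) = -10*v (O(v) = v*(-10) = -10*v)
(O(-479) + 141095) - 43011 = (-10*(-479) + 141095) - 43011 = (4790 + 141095) - 43011 = 145885 - 43011 = 102874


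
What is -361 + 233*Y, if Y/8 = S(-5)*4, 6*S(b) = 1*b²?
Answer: 92117/3 ≈ 30706.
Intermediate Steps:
S(b) = b²/6 (S(b) = (1*b²)/6 = b²/6)
Y = 400/3 (Y = 8*(((⅙)*(-5)²)*4) = 8*(((⅙)*25)*4) = 8*((25/6)*4) = 8*(50/3) = 400/3 ≈ 133.33)
-361 + 233*Y = -361 + 233*(400/3) = -361 + 93200/3 = 92117/3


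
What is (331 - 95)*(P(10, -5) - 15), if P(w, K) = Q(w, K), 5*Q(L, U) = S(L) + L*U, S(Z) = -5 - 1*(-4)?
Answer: -29736/5 ≈ -5947.2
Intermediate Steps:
S(Z) = -1 (S(Z) = -5 + 4 = -1)
Q(L, U) = -1/5 + L*U/5 (Q(L, U) = (-1 + L*U)/5 = -1/5 + L*U/5)
P(w, K) = -1/5 + K*w/5 (P(w, K) = -1/5 + w*K/5 = -1/5 + K*w/5)
(331 - 95)*(P(10, -5) - 15) = (331 - 95)*((-1/5 + (1/5)*(-5)*10) - 15) = 236*((-1/5 - 10) - 15) = 236*(-51/5 - 15) = 236*(-126/5) = -29736/5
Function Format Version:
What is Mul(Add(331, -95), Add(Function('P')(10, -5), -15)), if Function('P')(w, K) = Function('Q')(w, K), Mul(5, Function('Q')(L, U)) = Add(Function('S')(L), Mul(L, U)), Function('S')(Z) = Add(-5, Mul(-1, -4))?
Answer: Rational(-29736, 5) ≈ -5947.2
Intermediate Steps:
Function('S')(Z) = -1 (Function('S')(Z) = Add(-5, 4) = -1)
Function('Q')(L, U) = Add(Rational(-1, 5), Mul(Rational(1, 5), L, U)) (Function('Q')(L, U) = Mul(Rational(1, 5), Add(-1, Mul(L, U))) = Add(Rational(-1, 5), Mul(Rational(1, 5), L, U)))
Function('P')(w, K) = Add(Rational(-1, 5), Mul(Rational(1, 5), K, w)) (Function('P')(w, K) = Add(Rational(-1, 5), Mul(Rational(1, 5), w, K)) = Add(Rational(-1, 5), Mul(Rational(1, 5), K, w)))
Mul(Add(331, -95), Add(Function('P')(10, -5), -15)) = Mul(Add(331, -95), Add(Add(Rational(-1, 5), Mul(Rational(1, 5), -5, 10)), -15)) = Mul(236, Add(Add(Rational(-1, 5), -10), -15)) = Mul(236, Add(Rational(-51, 5), -15)) = Mul(236, Rational(-126, 5)) = Rational(-29736, 5)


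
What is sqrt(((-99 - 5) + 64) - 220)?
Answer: 2*I*sqrt(65) ≈ 16.125*I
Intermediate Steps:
sqrt(((-99 - 5) + 64) - 220) = sqrt((-104 + 64) - 220) = sqrt(-40 - 220) = sqrt(-260) = 2*I*sqrt(65)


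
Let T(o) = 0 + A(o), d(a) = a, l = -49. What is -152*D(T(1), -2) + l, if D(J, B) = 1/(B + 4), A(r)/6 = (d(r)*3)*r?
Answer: -125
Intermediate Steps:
A(r) = 18*r² (A(r) = 6*((r*3)*r) = 6*((3*r)*r) = 6*(3*r²) = 18*r²)
T(o) = 18*o² (T(o) = 0 + 18*o² = 18*o²)
D(J, B) = 1/(4 + B)
-152*D(T(1), -2) + l = -152/(4 - 2) - 49 = -152/2 - 49 = -152*½ - 49 = -76 - 49 = -125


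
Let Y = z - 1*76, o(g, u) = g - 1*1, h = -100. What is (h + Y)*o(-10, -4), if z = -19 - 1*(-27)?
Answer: 1848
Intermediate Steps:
o(g, u) = -1 + g (o(g, u) = g - 1 = -1 + g)
z = 8 (z = -19 + 27 = 8)
Y = -68 (Y = 8 - 1*76 = 8 - 76 = -68)
(h + Y)*o(-10, -4) = (-100 - 68)*(-1 - 10) = -168*(-11) = 1848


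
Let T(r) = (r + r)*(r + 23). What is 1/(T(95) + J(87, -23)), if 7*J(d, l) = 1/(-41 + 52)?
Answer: 77/1726341 ≈ 4.4603e-5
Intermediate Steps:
J(d, l) = 1/77 (J(d, l) = 1/(7*(-41 + 52)) = (⅐)/11 = (⅐)*(1/11) = 1/77)
T(r) = 2*r*(23 + r) (T(r) = (2*r)*(23 + r) = 2*r*(23 + r))
1/(T(95) + J(87, -23)) = 1/(2*95*(23 + 95) + 1/77) = 1/(2*95*118 + 1/77) = 1/(22420 + 1/77) = 1/(1726341/77) = 77/1726341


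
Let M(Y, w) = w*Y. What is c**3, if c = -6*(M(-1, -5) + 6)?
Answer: -287496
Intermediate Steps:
M(Y, w) = Y*w
c = -66 (c = -6*(-1*(-5) + 6) = -6*(5 + 6) = -6*11 = -66)
c**3 = (-66)**3 = -287496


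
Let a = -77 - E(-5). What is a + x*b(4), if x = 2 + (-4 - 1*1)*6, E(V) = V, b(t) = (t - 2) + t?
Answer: -240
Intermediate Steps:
b(t) = -2 + 2*t (b(t) = (-2 + t) + t = -2 + 2*t)
x = -28 (x = 2 + (-4 - 1)*6 = 2 - 5*6 = 2 - 30 = -28)
a = -72 (a = -77 - 1*(-5) = -77 + 5 = -72)
a + x*b(4) = -72 - 28*(-2 + 2*4) = -72 - 28*(-2 + 8) = -72 - 28*6 = -72 - 168 = -240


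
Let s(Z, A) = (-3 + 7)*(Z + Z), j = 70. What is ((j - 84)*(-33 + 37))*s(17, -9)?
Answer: -7616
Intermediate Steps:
s(Z, A) = 8*Z (s(Z, A) = 4*(2*Z) = 8*Z)
((j - 84)*(-33 + 37))*s(17, -9) = ((70 - 84)*(-33 + 37))*(8*17) = -14*4*136 = -56*136 = -7616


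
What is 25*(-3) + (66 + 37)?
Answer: 28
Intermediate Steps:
25*(-3) + (66 + 37) = -75 + 103 = 28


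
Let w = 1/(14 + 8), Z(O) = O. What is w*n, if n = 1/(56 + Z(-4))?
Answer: 1/1144 ≈ 0.00087413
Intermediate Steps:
n = 1/52 (n = 1/(56 - 4) = 1/52 ≈ 0.019231)
w = 1/22 ≈ 0.045455
w*n = (1/22)*(1/52) = 1/1144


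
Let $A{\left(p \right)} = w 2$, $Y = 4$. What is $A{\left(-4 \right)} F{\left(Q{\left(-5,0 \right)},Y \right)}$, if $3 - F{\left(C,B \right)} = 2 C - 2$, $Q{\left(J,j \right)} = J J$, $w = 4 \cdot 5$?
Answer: $-1800$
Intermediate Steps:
$w = 20$
$Q{\left(J,j \right)} = J^{2}$
$A{\left(p \right)} = 40$ ($A{\left(p \right)} = 20 \cdot 2 = 40$)
$F{\left(C,B \right)} = 5 - 2 C$ ($F{\left(C,B \right)} = 3 - \left(2 C - 2\right) = 3 - \left(-2 + 2 C\right) = 5 - 2 C$)
$A{\left(-4 \right)} F{\left(Q{\left(-5,0 \right)},Y \right)} = 40 \left(5 - 2 \left(-5\right)^{2}\right) = 40 \left(5 - 50\right) = 40 \left(-45\right) = -1800$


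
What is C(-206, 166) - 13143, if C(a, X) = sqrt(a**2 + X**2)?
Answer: -13143 + 2*sqrt(17498) ≈ -12878.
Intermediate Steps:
C(a, X) = sqrt(X**2 + a**2)
C(-206, 166) - 13143 = sqrt(166**2 + (-206)**2) - 13143 = sqrt(27556 + 42436) - 13143 = sqrt(69992) - 13143 = 2*sqrt(17498) - 13143 = -13143 + 2*sqrt(17498)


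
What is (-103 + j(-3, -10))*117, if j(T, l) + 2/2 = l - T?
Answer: -12987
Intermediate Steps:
j(T, l) = -1 + l - T (j(T, l) = -1 + (l - T) = -1 + l - T)
(-103 + j(-3, -10))*117 = (-103 + (-1 - 10 - 1*(-3)))*117 = (-103 + (-1 - 10 + 3))*117 = (-103 - 8)*117 = -111*117 = -12987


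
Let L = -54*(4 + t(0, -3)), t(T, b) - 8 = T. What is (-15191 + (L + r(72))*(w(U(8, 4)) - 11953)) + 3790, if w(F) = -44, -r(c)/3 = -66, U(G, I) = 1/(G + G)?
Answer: 5387249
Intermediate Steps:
U(G, I) = 1/(2*G)
t(T, b) = 8 + T
L = -648 (L = -54*(4 + (8 + 0)) = -54*(4 + 8) = -54*12 = -648)
r(c) = 198 (r(c) = -3*(-66) = 198)
(-15191 + (L + r(72))*(w(U(8, 4)) - 11953)) + 3790 = (-15191 + (-648 + 198)*(-44 - 11953)) + 3790 = (-15191 - 450*(-11997)) + 3790 = (-15191 + 5398650) + 3790 = 5383459 + 3790 = 5387249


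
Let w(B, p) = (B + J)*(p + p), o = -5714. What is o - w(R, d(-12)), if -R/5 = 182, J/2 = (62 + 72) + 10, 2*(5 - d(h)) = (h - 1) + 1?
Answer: 7970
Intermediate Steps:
d(h) = 5 - h/2 (d(h) = 5 - ((h - 1) + 1)/2 = 5 - ((-1 + h) + 1)/2 = 5 - h/2)
J = 288 (J = 2*((62 + 72) + 10) = 2*(134 + 10) = 2*144 = 288)
R = -910 (R = -5*182 = -910)
w(B, p) = 2*p*(288 + B) (w(B, p) = (B + 288)*(p + p) = (288 + B)*(2*p) = 2*p*(288 + B))
o - w(R, d(-12)) = -5714 - 2*(5 - ½*(-12))*(288 - 910) = -5714 - 2*(5 + 6)*(-622) = -5714 - 2*11*(-622) = -5714 - 1*(-13684) = -5714 + 13684 = 7970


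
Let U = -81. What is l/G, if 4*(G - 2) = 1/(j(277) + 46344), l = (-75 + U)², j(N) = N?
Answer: 504252736/41441 ≈ 12168.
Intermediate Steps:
l = 24336 (l = (-75 - 81)² = (-156)² = 24336)
G = 372969/186484 (G = 2 + 1/(4*(277 + 46344)) = 2 + (¼)/46621 = 2 + (¼)*(1/46621) = 2 + 1/186484 = 372969/186484 ≈ 2.0000)
l/G = 24336/(372969/186484) = 24336*(186484/372969) = 504252736/41441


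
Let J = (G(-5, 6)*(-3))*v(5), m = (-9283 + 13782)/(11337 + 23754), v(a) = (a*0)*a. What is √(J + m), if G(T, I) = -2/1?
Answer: √17541601/11697 ≈ 0.35806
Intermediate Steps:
v(a) = 0 (v(a) = 0*a = 0)
G(T, I) = -2 (G(T, I) = -2*1 = -2)
m = 4499/35091 ≈ 0.12821
J = 0 (J = -2*(-3)*0 = 6*0 = 0)
√(J + m) = √(0 + 4499/35091) = √(4499/35091) = √17541601/11697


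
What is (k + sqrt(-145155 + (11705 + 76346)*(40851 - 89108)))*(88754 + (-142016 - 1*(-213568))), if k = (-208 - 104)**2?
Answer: 15604827264 + 160306*I*sqrt(4249222262) ≈ 1.5605e+10 + 1.045e+10*I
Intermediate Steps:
k = 97344 (k = (-312)**2 = 97344)
(k + sqrt(-145155 + (11705 + 76346)*(40851 - 89108)))*(88754 + (-142016 - 1*(-213568))) = (97344 + sqrt(-145155 + (11705 + 76346)*(40851 - 89108)))*(88754 + (-142016 - 1*(-213568))) = (97344 + sqrt(-145155 + 88051*(-48257)))*(88754 + (-142016 + 213568)) = (97344 + sqrt(-145155 - 4249077107))*(88754 + 71552) = (97344 + sqrt(-4249222262))*160306 = (97344 + I*sqrt(4249222262))*160306 = 15604827264 + 160306*I*sqrt(4249222262)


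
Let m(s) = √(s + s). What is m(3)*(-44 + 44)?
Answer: 0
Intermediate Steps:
m(s) = √2*√s (m(s) = √(2*s) = √2*√s)
m(3)*(-44 + 44) = (√2*√3)*(-44 + 44) = √6*0 = 0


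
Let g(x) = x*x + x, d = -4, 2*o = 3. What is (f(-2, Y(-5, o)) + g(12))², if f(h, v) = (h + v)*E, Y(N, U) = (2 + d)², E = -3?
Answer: 22500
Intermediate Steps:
o = 3/2 (o = (½)*3 = 3/2 ≈ 1.5000)
Y(N, U) = 4 (Y(N, U) = (2 - 4)² = (-2)² = 4)
f(h, v) = -3*h - 3*v (f(h, v) = (h + v)*(-3) = -3*h - 3*v)
g(x) = x + x² (g(x) = x² + x = x + x²)
(f(-2, Y(-5, o)) + g(12))² = ((-3*(-2) - 3*4) + 12*(1 + 12))² = ((6 - 12) + 12*13)² = (-6 + 156)² = 150² = 22500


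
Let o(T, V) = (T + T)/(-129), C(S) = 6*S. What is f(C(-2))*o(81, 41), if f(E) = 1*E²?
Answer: -7776/43 ≈ -180.84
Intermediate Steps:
f(E) = E²
o(T, V) = -2*T/129 (o(T, V) = (2*T)*(-1/129) = -2*T/129)
f(C(-2))*o(81, 41) = (6*(-2))²*(-2/129*81) = (-12)²*(-54/43) = 144*(-54/43) = -7776/43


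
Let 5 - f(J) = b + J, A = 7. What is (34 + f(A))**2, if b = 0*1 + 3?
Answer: 841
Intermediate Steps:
b = 3 (b = 0 + 3 = 3)
f(J) = 2 - J (f(J) = 5 - (3 + J) = 5 + (-3 - J) = 2 - J)
(34 + f(A))**2 = (34 + (2 - 1*7))**2 = (34 + (2 - 7))**2 = (34 - 5)**2 = 29**2 = 841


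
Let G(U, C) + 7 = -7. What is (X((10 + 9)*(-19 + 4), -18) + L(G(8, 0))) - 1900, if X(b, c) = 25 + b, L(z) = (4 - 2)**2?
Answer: -2156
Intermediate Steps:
G(U, C) = -14 (G(U, C) = -7 - 7 = -14)
L(z) = 4 (L(z) = 2**2 = 4)
(X((10 + 9)*(-19 + 4), -18) + L(G(8, 0))) - 1900 = ((25 + (10 + 9)*(-19 + 4)) + 4) - 1900 = ((25 + 19*(-15)) + 4) - 1900 = ((25 - 285) + 4) - 1900 = (-260 + 4) - 1900 = -256 - 1900 = -2156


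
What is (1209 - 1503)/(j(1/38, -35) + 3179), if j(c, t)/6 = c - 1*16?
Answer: -2793/29290 ≈ -0.095357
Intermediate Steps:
j(c, t) = -96 + 6*c (j(c, t) = 6*(c - 1*16) = 6*(c - 16) = 6*(-16 + c) = -96 + 6*c)
(1209 - 1503)/(j(1/38, -35) + 3179) = (1209 - 1503)/((-96 + 6/38) + 3179) = -294/((-96 + 6*(1/38)) + 3179) = -294/((-96 + 3/19) + 3179) = -294/(-1821/19 + 3179) = -294/58580/19 = -294*19/58580 = -2793/29290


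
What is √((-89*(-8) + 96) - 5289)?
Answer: I*√4481 ≈ 66.94*I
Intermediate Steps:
√((-89*(-8) + 96) - 5289) = √((712 + 96) - 5289) = √(808 - 5289) = √(-4481) = I*√4481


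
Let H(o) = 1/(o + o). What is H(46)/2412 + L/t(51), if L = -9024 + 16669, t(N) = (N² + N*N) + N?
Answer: 565487111/388553904 ≈ 1.4554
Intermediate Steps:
t(N) = N + 2*N² (t(N) = (N² + N²) + N = 2*N² + N = N + 2*N²)
L = 7645
H(o) = 1/(2*o)
H(46)/2412 + L/t(51) = ((½)/46)/2412 + 7645/((51*(1 + 2*51))) = ((½)*(1/46))*(1/2412) + 7645/((51*(1 + 102))) = (1/92)*(1/2412) + 7645/((51*103)) = 1/221904 + 7645/5253 = 565487111/388553904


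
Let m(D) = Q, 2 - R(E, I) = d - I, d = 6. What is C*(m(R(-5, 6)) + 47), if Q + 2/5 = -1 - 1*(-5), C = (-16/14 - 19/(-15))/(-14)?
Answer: -3289/7350 ≈ -0.44748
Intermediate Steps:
C = -13/1470 (C = (-16*1/14 - 19*(-1/15))*(-1/14) = (-8/7 + 19/15)*(-1/14) = (13/105)*(-1/14) = -13/1470 ≈ -0.0088435)
R(E, I) = -4 + I (R(E, I) = 2 - (6 - I) = 2 + (-6 + I) = -4 + I)
Q = 18/5 (Q = -⅖ + (-1 - 1*(-5)) = -⅖ + (-1 + 5) = -⅖ + 4 = 18/5 ≈ 3.6000)
m(D) = 18/5
C*(m(R(-5, 6)) + 47) = -13*(18/5 + 47)/1470 = -13/1470*253/5 = -3289/7350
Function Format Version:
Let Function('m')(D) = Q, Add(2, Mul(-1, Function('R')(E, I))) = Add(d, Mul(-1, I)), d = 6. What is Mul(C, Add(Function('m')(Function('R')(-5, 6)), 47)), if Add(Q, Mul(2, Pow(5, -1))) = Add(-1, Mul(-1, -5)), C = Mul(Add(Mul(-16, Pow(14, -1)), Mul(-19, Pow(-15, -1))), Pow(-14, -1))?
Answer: Rational(-3289, 7350) ≈ -0.44748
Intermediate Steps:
C = Rational(-13, 1470) (C = Mul(Add(Mul(-16, Rational(1, 14)), Mul(-19, Rational(-1, 15))), Rational(-1, 14)) = Mul(Add(Rational(-8, 7), Rational(19, 15)), Rational(-1, 14)) = Mul(Rational(13, 105), Rational(-1, 14)) = Rational(-13, 1470) ≈ -0.0088435)
Function('R')(E, I) = Add(-4, I) (Function('R')(E, I) = Add(2, Mul(-1, Add(6, Mul(-1, I)))) = Add(2, Add(-6, I)) = Add(-4, I))
Q = Rational(18, 5) (Q = Add(Rational(-2, 5), Add(-1, Mul(-1, -5))) = Add(Rational(-2, 5), Add(-1, 5)) = Add(Rational(-2, 5), 4) = Rational(18, 5) ≈ 3.6000)
Function('m')(D) = Rational(18, 5)
Mul(C, Add(Function('m')(Function('R')(-5, 6)), 47)) = Mul(Rational(-13, 1470), Add(Rational(18, 5), 47)) = Mul(Rational(-13, 1470), Rational(253, 5)) = Rational(-3289, 7350)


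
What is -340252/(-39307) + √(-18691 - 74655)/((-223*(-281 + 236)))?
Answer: 340252/39307 + I*√93346/10035 ≈ 8.6563 + 0.030446*I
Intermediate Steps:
-340252/(-39307) + √(-18691 - 74655)/((-223*(-281 + 236))) = -340252*(-1/39307) + √(-93346)/((-223*(-45))) = 340252/39307 + (I*√93346)/10035 = 340252/39307 + (I*√93346)*(1/10035) = 340252/39307 + I*√93346/10035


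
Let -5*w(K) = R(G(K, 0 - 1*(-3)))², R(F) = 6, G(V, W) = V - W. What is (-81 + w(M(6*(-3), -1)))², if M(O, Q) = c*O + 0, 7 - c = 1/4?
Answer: 194481/25 ≈ 7779.2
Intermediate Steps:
c = 27/4 (c = 7 - 1/4 = 7 - 1*¼ = 7 - ¼ = 27/4 ≈ 6.7500)
M(O, Q) = 27*O/4 (M(O, Q) = 27*O/4 + 0 = 27*O/4)
w(K) = -36/5 (w(K) = -⅕*6² = -⅕*36 = -36/5)
(-81 + w(M(6*(-3), -1)))² = (-81 - 36/5)² = (-441/5)² = 194481/25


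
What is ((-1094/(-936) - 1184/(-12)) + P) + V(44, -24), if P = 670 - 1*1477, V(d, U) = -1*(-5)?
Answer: -328613/468 ≈ -702.16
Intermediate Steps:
V(d, U) = 5
P = -807 (P = 670 - 1477 = -807)
((-1094/(-936) - 1184/(-12)) + P) + V(44, -24) = ((-1094/(-936) - 1184/(-12)) - 807) + 5 = ((-1094*(-1/936) - 1184*(-1/12)) - 807) + 5 = ((547/468 + 296/3) - 807) + 5 = (46723/468 - 807) + 5 = -330953/468 + 5 = -328613/468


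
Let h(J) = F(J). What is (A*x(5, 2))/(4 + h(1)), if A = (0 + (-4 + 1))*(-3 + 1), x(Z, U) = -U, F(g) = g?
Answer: -12/5 ≈ -2.4000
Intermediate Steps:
h(J) = J
A = 6 (A = (0 - 3)*(-2) = -3*(-2) = 6)
(A*x(5, 2))/(4 + h(1)) = (6*(-1*2))/(4 + 1) = (6*(-2))/5 = -12*1/5 = -12/5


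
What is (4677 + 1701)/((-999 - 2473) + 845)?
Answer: -6378/2627 ≈ -2.4279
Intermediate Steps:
(4677 + 1701)/((-999 - 2473) + 845) = 6378/(-3472 + 845) = 6378/(-2627) = 6378*(-1/2627) = -6378/2627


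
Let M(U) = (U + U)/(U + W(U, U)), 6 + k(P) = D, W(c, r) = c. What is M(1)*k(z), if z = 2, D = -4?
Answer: -10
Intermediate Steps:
k(P) = -10 (k(P) = -6 - 4 = -10)
M(U) = 1 (M(U) = (U + U)/(U + U) = (2*U)/((2*U)) = (2*U)*(1/(2*U)) = 1)
M(1)*k(z) = 1*(-10) = -10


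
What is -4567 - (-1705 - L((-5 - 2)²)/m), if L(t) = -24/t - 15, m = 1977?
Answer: -92417095/32291 ≈ -2862.0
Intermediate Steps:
L(t) = -15 - 24/t
-4567 - (-1705 - L((-5 - 2)²)/m) = -4567 - (-1705 - (-15 - 24/(-5 - 2)²)/1977) = -4567 - (-1705 - (-15 - 24/((-7)²))/1977) = -4567 - (-1705 - (-15 - 24/49)/1977) = -4567 - (-1705 - (-759)/(49*1977)) = -4567 - (-1705 - 1*(-253/32291)) = -4567 - (-1705 + 253/32291) = -4567 - 1*(-55055902/32291) = -4567 + 55055902/32291 = -92417095/32291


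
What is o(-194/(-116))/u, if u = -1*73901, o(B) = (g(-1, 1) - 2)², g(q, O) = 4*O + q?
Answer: -1/73901 ≈ -1.3532e-5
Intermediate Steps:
g(q, O) = q + 4*O
o(B) = 1 (o(B) = ((-1 + 4*1) - 2)² = ((-1 + 4) - 2)² = (3 - 2)² = 1² = 1)
u = -73901
o(-194/(-116))/u = 1/(-73901) = 1*(-1/73901) = -1/73901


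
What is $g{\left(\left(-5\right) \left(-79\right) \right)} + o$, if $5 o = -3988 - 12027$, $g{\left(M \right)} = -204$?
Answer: $-3407$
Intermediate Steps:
$o = -3203$ ($o = \frac{-3988 - 12027}{5} = \frac{1}{5} \left(-16015\right) = -3203$)
$g{\left(\left(-5\right) \left(-79\right) \right)} + o = -204 - 3203 = -3407$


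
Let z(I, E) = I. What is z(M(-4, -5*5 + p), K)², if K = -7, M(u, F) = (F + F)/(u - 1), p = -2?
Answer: 2916/25 ≈ 116.64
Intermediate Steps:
M(u, F) = 2*F/(-1 + u) (M(u, F) = (2*F)/(-1 + u) = 2*F/(-1 + u))
z(M(-4, -5*5 + p), K)² = (2*(-5*5 - 2)/(-1 - 4))² = (2*(-25 - 2)/(-5))² = (2*(-27)*(-⅕))² = (54/5)² = 2916/25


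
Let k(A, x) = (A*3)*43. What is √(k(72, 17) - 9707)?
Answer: I*√419 ≈ 20.469*I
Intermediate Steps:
k(A, x) = 129*A (k(A, x) = (3*A)*43 = 129*A)
√(k(72, 17) - 9707) = √(129*72 - 9707) = √(9288 - 9707) = √(-419) = I*√419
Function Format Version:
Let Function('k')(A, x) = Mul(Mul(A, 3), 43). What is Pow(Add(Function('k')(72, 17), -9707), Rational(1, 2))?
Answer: Mul(I, Pow(419, Rational(1, 2))) ≈ Mul(20.469, I)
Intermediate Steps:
Function('k')(A, x) = Mul(129, A) (Function('k')(A, x) = Mul(Mul(3, A), 43) = Mul(129, A))
Pow(Add(Function('k')(72, 17), -9707), Rational(1, 2)) = Pow(Add(Mul(129, 72), -9707), Rational(1, 2)) = Pow(Add(9288, -9707), Rational(1, 2)) = Pow(-419, Rational(1, 2)) = Mul(I, Pow(419, Rational(1, 2)))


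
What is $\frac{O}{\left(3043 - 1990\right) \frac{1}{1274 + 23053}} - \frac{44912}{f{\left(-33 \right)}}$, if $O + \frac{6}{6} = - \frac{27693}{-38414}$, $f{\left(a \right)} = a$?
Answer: $\frac{7440662851}{5493202} \approx 1354.5$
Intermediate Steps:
$O = - \frac{10721}{38414}$ ($O = -1 - \frac{27693}{-38414} = -1 - - \frac{27693}{38414} = -1 + \frac{27693}{38414} = - \frac{10721}{38414} \approx -0.27909$)
$\frac{O}{\left(3043 - 1990\right) \frac{1}{1274 + 23053}} - \frac{44912}{f{\left(-33 \right)}} = - \frac{10721}{38414 \frac{3043 - 1990}{1274 + 23053}} - \frac{44912}{-33} = - \frac{10721}{38414 \cdot \frac{1053}{24327}} - - \frac{44912}{33} = - \frac{10721}{38414 \cdot 1053 \cdot \frac{1}{24327}} + \frac{44912}{33} = - \frac{10721}{38414 \cdot \frac{39}{901}} + \frac{44912}{33} = \left(- \frac{10721}{38414}\right) \frac{901}{39} + \frac{44912}{33} = - \frac{9659621}{1498146} + \frac{44912}{33} = \frac{7440662851}{5493202}$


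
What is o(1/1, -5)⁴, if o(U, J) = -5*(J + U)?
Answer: 160000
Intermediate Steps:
o(U, J) = -5*J - 5*U
o(1/1, -5)⁴ = (-5*(-5) - 5/1)⁴ = (25 - 5*1)⁴ = (25 - 5)⁴ = 20⁴ = 160000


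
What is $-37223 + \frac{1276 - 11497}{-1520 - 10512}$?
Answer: $- \frac{447856915}{12032} \approx -37222.0$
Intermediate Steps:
$-37223 + \frac{1276 - 11497}{-1520 - 10512} = -37223 - \frac{10221}{-12032} = -37223 - - \frac{10221}{12032} = -37223 + \frac{10221}{12032} = - \frac{447856915}{12032}$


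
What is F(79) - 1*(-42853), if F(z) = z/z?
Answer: 42854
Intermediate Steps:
F(z) = 1
F(79) - 1*(-42853) = 1 - 1*(-42853) = 1 + 42853 = 42854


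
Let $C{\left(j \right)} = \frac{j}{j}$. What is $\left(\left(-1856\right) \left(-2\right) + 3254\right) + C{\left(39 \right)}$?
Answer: $6967$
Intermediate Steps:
$C{\left(j \right)} = 1$
$\left(\left(-1856\right) \left(-2\right) + 3254\right) + C{\left(39 \right)} = \left(\left(-1856\right) \left(-2\right) + 3254\right) + 1 = \left(3712 + 3254\right) + 1 = 6966 + 1 = 6967$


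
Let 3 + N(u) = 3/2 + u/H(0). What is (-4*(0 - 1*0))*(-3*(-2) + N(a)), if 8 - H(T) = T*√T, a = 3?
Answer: 0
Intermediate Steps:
H(T) = 8 - T^(3/2) (H(T) = 8 - T*√T = 8 - T^(3/2))
N(u) = -3/2 + u/8 (N(u) = -3 + (3/2 + u/(8 - 0^(3/2))) = -3 + (3*(½) + u/(8 - 1*0)) = -3 + (3/2 + u/(8 + 0)) = -3 + (3/2 + u/8) = -3/2 + u/8)
(-4*(0 - 1*0))*(-3*(-2) + N(a)) = (-4*(0 - 1*0))*(-3*(-2) + (-3/2 + (⅛)*3)) = (-4*(0 + 0))*(6 + (-3/2 + 3/8)) = (-4*0)*(6 - 9/8) = 0*(39/8) = 0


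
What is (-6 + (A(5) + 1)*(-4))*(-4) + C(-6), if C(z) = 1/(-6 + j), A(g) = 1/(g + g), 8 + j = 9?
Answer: 207/5 ≈ 41.400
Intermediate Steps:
j = 1 (j = -8 + 9 = 1)
A(g) = 1/(2*g)
C(z) = -⅕ (C(z) = 1/(-6 + 1) = 1/(-5) = -⅕)
(-6 + (A(5) + 1)*(-4))*(-4) + C(-6) = (-6 + ((½)/5 + 1)*(-4))*(-4) - ⅕ = (-6 + ((½)*(⅕) + 1)*(-4))*(-4) - ⅕ = (-6 + (⅒ + 1)*(-4))*(-4) - ⅕ = (-6 + (11/10)*(-4))*(-4) - ⅕ = (-6 - 22/5)*(-4) - ⅕ = -52/5*(-4) - ⅕ = 208/5 - ⅕ = 207/5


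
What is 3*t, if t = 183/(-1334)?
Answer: -549/1334 ≈ -0.41154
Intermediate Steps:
t = -183/1334 (t = 183*(-1/1334) = -183/1334 ≈ -0.13718)
3*t = 3*(-183/1334) = -549/1334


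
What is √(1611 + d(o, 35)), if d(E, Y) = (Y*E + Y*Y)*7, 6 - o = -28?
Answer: 2*√4629 ≈ 136.07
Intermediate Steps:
o = 34 (o = 6 - 1*(-28) = 6 + 28 = 34)
d(E, Y) = 7*Y² + 7*E*Y (d(E, Y) = (E*Y + Y²)*7 = (Y² + E*Y)*7 = 7*Y² + 7*E*Y)
√(1611 + d(o, 35)) = √(1611 + 7*35*(34 + 35)) = √(1611 + 7*35*69) = √(1611 + 16905) = √18516 = 2*√4629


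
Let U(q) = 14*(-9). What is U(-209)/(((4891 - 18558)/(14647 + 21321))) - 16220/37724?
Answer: 42685570523/128893477 ≈ 331.17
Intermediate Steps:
U(q) = -126
U(-209)/(((4891 - 18558)/(14647 + 21321))) - 16220/37724 = -126*(14647 + 21321)/(4891 - 18558) - 16220/37724 = -126/((-13667/35968)) - 16220*1/37724 = -126/((-13667*1/35968)) - 4055/9431 = -126/(-13667/35968) - 4055/9431 = -126*(-35968/13667) - 4055/9431 = 4531968/13667 - 4055/9431 = 42685570523/128893477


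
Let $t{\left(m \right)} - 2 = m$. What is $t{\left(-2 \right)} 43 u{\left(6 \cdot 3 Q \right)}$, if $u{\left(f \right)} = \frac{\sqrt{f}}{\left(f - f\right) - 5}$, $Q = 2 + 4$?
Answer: $0$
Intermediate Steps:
$t{\left(m \right)} = 2 + m$
$Q = 6$
$u{\left(f \right)} = - \frac{\sqrt{f}}{5}$ ($u{\left(f \right)} = \frac{\sqrt{f}}{0 - 5} = \frac{\sqrt{f}}{-5} = - \frac{\sqrt{f}}{5}$)
$t{\left(-2 \right)} 43 u{\left(6 \cdot 3 Q \right)} = \left(2 - 2\right) 43 \left(- \frac{\sqrt{6 \cdot 3 \cdot 6}}{5}\right) = 0 \cdot 43 \left(- \frac{\sqrt{18 \cdot 6}}{5}\right) = 0 \left(- \frac{\sqrt{108}}{5}\right) = 0 \left(- \frac{6 \sqrt{3}}{5}\right) = 0$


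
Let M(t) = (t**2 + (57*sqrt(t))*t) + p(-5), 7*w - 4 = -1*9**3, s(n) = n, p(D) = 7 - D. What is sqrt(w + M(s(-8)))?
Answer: sqrt(-1351 - 44688*I*sqrt(2))/7 ≈ 25.125 - 25.667*I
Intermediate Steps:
w = -725/7 (w = 4/7 + (-1*9**3)/7 = 4/7 + (-1*729)/7 = 4/7 + (1/7)*(-729) = 4/7 - 729/7 = -725/7 ≈ -103.57)
M(t) = 12 + t**2 + 57*t**(3/2) (M(t) = (t**2 + (57*sqrt(t))*t) + (7 - 1*(-5)) = (t**2 + 57*t**(3/2)) + (7 + 5) = (t**2 + 57*t**(3/2)) + 12 = 12 + t**2 + 57*t**(3/2))
sqrt(w + M(s(-8))) = sqrt(-725/7 + (12 + (-8)**2 + 57*(-8)**(3/2))) = sqrt(-725/7 + (12 + 64 + 57*(-16*I*sqrt(2)))) = sqrt(-725/7 + (12 + 64 - 912*I*sqrt(2))) = sqrt(-725/7 + (76 - 912*I*sqrt(2))) = sqrt(-193/7 - 912*I*sqrt(2))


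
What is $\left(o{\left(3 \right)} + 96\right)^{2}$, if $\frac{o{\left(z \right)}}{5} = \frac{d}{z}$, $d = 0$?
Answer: $9216$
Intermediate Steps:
$o{\left(z \right)} = 0$ ($o{\left(z \right)} = 5 \frac{0}{z} = 5 \cdot 0 = 0$)
$\left(o{\left(3 \right)} + 96\right)^{2} = \left(0 + 96\right)^{2} = 96^{2} = 9216$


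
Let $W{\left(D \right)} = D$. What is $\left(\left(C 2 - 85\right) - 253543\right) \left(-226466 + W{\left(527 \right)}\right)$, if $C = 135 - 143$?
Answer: $57308071716$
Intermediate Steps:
$C = -8$
$\left(\left(C 2 - 85\right) - 253543\right) \left(-226466 + W{\left(527 \right)}\right) = \left(\left(\left(-8\right) 2 - 85\right) - 253543\right) \left(-226466 + 527\right) = \left(\left(-16 - 85\right) - 253543\right) \left(-225939\right) = \left(-101 - 253543\right) \left(-225939\right) = \left(-253644\right) \left(-225939\right) = 57308071716$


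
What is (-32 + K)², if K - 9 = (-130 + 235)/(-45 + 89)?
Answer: 822649/1936 ≈ 424.92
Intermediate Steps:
K = 501/44 (K = 9 + (-130 + 235)/(-45 + 89) = 9 + 105/44 = 501/44 ≈ 11.386)
(-32 + K)² = (-32 + 501/44)² = (-907/44)² = 822649/1936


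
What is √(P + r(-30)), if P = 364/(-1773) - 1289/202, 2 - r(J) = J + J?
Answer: 7*√16117485262/119382 ≈ 7.4440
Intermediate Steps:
r(J) = 2 - 2*J (r(J) = 2 - (J + J) = 2 - 2*J)
P = -2358925/358146 (P = 364*(-1/1773) - 1289*1/202 = -364/1773 - 1289/202 = -2358925/358146 ≈ -6.5865)
√(P + r(-30)) = √(-2358925/358146 + (2 - 2*(-30))) = √(-2358925/358146 + (2 + 60)) = √(-2358925/358146 + 62) = √(19846127/358146) = 7*√16117485262/119382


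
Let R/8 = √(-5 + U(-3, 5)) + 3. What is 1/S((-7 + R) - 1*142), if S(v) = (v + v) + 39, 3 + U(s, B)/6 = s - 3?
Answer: -211/59625 - 16*I*√59/59625 ≈ -0.0035388 - 0.0020612*I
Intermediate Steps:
U(s, B) = -36 + 6*s (U(s, B) = -18 + 6*(s - 3) = -18 + 6*(-3 + s) = -18 + (-18 + 6*s) = -36 + 6*s)
R = 24 + 8*I*√59 (R = 8*(√(-5 + (-36 + 6*(-3))) + 3) = 8*(√(-5 + (-36 - 18)) + 3) = 8*(√(-5 - 54) + 3) = 8*(√(-59) + 3) = 8*(I*√59 + 3) = 8*(3 + I*√59) = 24 + 8*I*√59 ≈ 24.0 + 61.449*I)
S(v) = 39 + 2*v (S(v) = 2*v + 39 = 39 + 2*v)
1/S((-7 + R) - 1*142) = 1/(39 + 2*((-7 + (24 + 8*I*√59)) - 1*142)) = 1/(39 + 2*((17 + 8*I*√59) - 142)) = 1/(39 + 2*(-125 + 8*I*√59)) = 1/(39 + (-250 + 16*I*√59)) = 1/(-211 + 16*I*√59)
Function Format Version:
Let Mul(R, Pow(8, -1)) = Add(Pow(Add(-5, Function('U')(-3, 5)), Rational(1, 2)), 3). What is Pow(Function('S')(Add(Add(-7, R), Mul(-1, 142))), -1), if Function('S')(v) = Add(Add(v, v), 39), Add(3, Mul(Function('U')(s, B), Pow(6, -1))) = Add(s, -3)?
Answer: Add(Rational(-211, 59625), Mul(Rational(-16, 59625), I, Pow(59, Rational(1, 2)))) ≈ Add(-0.0035388, Mul(-0.0020612, I))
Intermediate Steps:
Function('U')(s, B) = Add(-36, Mul(6, s)) (Function('U')(s, B) = Add(-18, Mul(6, Add(s, -3))) = Add(-18, Mul(6, Add(-3, s))) = Add(-18, Add(-18, Mul(6, s))) = Add(-36, Mul(6, s)))
R = Add(24, Mul(8, I, Pow(59, Rational(1, 2)))) (R = Mul(8, Add(Pow(Add(-5, Add(-36, Mul(6, -3))), Rational(1, 2)), 3)) = Mul(8, Add(Pow(Add(-5, Add(-36, -18)), Rational(1, 2)), 3)) = Mul(8, Add(Pow(Add(-5, -54), Rational(1, 2)), 3)) = Mul(8, Add(Pow(-59, Rational(1, 2)), 3)) = Mul(8, Add(Mul(I, Pow(59, Rational(1, 2))), 3)) = Mul(8, Add(3, Mul(I, Pow(59, Rational(1, 2))))) = Add(24, Mul(8, I, Pow(59, Rational(1, 2)))) ≈ Add(24.000, Mul(61.449, I)))
Function('S')(v) = Add(39, Mul(2, v)) (Function('S')(v) = Add(Mul(2, v), 39) = Add(39, Mul(2, v)))
Pow(Function('S')(Add(Add(-7, R), Mul(-1, 142))), -1) = Pow(Add(39, Mul(2, Add(Add(-7, Add(24, Mul(8, I, Pow(59, Rational(1, 2))))), Mul(-1, 142)))), -1) = Pow(Add(39, Mul(2, Add(Add(17, Mul(8, I, Pow(59, Rational(1, 2)))), -142))), -1) = Pow(Add(39, Mul(2, Add(-125, Mul(8, I, Pow(59, Rational(1, 2)))))), -1) = Pow(Add(39, Add(-250, Mul(16, I, Pow(59, Rational(1, 2))))), -1) = Pow(Add(-211, Mul(16, I, Pow(59, Rational(1, 2)))), -1)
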